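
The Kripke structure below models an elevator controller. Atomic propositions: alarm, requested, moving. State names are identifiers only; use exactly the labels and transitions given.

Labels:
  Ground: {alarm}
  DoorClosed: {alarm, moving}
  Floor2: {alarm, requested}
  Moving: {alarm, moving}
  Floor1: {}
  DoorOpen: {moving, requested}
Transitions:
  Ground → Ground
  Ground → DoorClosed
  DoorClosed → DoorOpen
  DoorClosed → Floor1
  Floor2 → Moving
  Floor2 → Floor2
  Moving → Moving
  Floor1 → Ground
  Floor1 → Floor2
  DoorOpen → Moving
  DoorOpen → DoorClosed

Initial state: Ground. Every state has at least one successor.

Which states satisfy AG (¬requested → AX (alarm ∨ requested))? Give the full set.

States satisfying ¬requested → AX (alarm ∨ requested): {Ground, Floor2, Moving, Floor1, DoorOpen}.
States satisfying AG (¬requested → AX (alarm ∨ requested)): {Floor2, Moving}.

{Floor2, Moving}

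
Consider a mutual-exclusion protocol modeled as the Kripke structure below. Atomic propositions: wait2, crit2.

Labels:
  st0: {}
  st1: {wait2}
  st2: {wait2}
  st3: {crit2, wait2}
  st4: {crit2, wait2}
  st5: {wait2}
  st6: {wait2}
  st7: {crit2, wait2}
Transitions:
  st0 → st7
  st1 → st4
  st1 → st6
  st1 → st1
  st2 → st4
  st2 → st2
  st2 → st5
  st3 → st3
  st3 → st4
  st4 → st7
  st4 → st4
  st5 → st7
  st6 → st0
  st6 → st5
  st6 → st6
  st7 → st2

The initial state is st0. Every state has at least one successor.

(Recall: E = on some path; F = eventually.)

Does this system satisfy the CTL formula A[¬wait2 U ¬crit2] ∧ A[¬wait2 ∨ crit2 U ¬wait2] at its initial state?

Holds

States satisfying ¬wait2: {st0}.
States satisfying ¬crit2: {st0, st1, st2, st5, st6}.
States satisfying A[¬wait2 U ¬crit2]: {st0, st1, st2, st5, st6}.
States satisfying ¬wait2 ∨ crit2: {st0, st3, st4, st7}.
States satisfying A[¬wait2 ∨ crit2 U ¬wait2]: {st0}.
States satisfying A[¬wait2 U ¬crit2] ∧ A[¬wait2 ∨ crit2 U ¬wait2]: {st0}.
st0 ∈ Sat(A[¬wait2 U ¬crit2] ∧ A[¬wait2 ∨ crit2 U ¬wait2]).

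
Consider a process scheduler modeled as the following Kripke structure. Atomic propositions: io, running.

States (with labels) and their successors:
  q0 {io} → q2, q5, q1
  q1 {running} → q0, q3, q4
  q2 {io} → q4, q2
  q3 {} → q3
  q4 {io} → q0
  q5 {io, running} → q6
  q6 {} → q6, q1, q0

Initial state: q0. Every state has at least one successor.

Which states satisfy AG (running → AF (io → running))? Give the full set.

{q0, q1, q2, q3, q4, q5, q6}

States satisfying running → AF (io → running): {q0, q1, q2, q3, q4, q5, q6}.
States satisfying AG (running → AF (io → running)): {q0, q1, q2, q3, q4, q5, q6}.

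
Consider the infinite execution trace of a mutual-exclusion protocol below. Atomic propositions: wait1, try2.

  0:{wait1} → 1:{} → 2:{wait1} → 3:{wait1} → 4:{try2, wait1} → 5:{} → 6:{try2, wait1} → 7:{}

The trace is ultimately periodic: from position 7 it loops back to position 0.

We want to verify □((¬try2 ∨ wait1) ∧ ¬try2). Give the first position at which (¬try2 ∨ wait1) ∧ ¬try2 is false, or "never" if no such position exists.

Check (¬try2 ∨ wait1) ∧ ¬try2 at each position in order: 0 ✓, 1 ✓, 2 ✓, 3 ✓.
At position 4 the labels are {try2, wait1}, so (¬try2 ∨ wait1) ∧ ¬try2 is false there. This is the first violation.

4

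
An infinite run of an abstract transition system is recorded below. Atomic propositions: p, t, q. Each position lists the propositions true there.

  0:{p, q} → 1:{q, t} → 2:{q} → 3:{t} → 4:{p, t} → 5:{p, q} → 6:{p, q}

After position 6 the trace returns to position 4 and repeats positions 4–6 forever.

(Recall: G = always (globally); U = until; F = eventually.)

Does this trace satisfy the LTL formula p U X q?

Holds

Walking from position 0: X q first holds at position 0, and p holds at every earlier position along the way, so p U X q holds.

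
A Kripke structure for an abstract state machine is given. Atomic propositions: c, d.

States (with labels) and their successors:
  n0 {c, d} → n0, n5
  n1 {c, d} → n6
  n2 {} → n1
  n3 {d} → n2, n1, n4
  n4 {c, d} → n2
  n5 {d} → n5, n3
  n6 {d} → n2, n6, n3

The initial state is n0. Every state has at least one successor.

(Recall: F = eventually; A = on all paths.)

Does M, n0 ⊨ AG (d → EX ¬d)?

States satisfying d → EX ¬d: {n2, n3, n4, n6}.
States satisfying AG (d → EX ¬d): ∅.
n0 is reachable from n0 and violates d → EX ¬d, so AG fails at n0.
n0 ∉ Sat(AG (d → EX ¬d)).

Violated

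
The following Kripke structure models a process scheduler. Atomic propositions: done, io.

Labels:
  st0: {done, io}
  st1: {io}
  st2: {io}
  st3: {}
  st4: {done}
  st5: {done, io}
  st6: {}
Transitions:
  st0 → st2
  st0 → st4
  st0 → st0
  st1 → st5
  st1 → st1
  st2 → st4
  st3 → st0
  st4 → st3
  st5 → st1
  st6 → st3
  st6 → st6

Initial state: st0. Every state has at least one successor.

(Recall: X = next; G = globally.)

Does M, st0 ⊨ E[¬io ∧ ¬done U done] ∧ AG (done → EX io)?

Violated

States satisfying ¬io ∧ ¬done: {st3, st6}.
States satisfying done: {st0, st4, st5}.
States satisfying E[¬io ∧ ¬done U done]: {st0, st3, st4, st5, st6}.
States satisfying done → EX io: {st0, st1, st2, st3, st5, st6}.
States satisfying AG (done → EX io): {st1, st5}.
States satisfying E[¬io ∧ ¬done U done] ∧ AG (done → EX io): {st5}.
st0 ∉ Sat(E[¬io ∧ ¬done U done] ∧ AG (done → EX io)).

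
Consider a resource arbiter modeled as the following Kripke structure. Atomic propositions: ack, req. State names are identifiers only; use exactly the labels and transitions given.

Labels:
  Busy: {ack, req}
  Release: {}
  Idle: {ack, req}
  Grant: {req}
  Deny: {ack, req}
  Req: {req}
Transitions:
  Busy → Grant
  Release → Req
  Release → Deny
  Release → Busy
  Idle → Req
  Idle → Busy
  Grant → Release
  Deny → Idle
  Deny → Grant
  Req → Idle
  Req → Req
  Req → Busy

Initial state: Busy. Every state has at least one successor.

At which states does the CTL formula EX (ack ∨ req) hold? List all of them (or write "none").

States satisfying ack ∨ req: {Busy, Idle, Grant, Deny, Req}.
States satisfying EX (ack ∨ req): {Busy, Release, Idle, Deny, Req}.

{Busy, Release, Idle, Deny, Req}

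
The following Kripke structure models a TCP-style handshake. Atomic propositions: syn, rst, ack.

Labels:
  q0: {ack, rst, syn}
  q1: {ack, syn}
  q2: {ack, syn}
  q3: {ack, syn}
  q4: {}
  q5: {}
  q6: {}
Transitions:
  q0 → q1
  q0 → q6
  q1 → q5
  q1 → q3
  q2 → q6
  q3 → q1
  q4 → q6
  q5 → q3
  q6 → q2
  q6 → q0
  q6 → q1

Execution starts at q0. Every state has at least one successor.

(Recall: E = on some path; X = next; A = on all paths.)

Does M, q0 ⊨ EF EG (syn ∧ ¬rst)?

States satisfying EG (syn ∧ ¬rst): {q1, q3}.
States satisfying EF EG (syn ∧ ¬rst): {q0, q1, q2, q3, q4, q5, q6}.
Some path from q0 reaches a state where EG (syn ∧ ¬rst) holds.
q0 ∈ Sat(EF EG (syn ∧ ¬rst)).

Holds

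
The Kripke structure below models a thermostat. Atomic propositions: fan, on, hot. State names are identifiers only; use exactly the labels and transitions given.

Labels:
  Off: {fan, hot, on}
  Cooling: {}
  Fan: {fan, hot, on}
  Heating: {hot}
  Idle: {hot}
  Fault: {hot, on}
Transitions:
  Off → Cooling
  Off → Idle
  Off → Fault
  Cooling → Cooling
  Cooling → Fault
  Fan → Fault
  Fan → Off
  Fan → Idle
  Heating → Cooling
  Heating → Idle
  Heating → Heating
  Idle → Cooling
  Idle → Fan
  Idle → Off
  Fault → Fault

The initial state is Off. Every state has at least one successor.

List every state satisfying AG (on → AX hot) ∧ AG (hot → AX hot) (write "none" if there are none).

{Cooling, Fault}

States satisfying on → AX hot: {Cooling, Fan, Heating, Idle, Fault}.
States satisfying AG (on → AX hot): {Cooling, Fault}.
States satisfying hot → AX hot: {Cooling, Fan, Fault}.
States satisfying AG (hot → AX hot): {Cooling, Fault}.
States satisfying AG (on → AX hot) ∧ AG (hot → AX hot): {Cooling, Fault}.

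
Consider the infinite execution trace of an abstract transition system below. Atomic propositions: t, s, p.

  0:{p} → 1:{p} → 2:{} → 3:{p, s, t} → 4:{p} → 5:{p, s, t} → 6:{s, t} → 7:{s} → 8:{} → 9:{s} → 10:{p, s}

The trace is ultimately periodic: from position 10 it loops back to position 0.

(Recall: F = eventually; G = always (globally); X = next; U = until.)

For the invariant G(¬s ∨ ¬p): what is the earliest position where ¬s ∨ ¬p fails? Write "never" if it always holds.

Check ¬s ∨ ¬p at each position in order: 0 ✓, 1 ✓, 2 ✓.
At position 3 the labels are {p, s, t}, so ¬s ∨ ¬p is false there. This is the first violation.

3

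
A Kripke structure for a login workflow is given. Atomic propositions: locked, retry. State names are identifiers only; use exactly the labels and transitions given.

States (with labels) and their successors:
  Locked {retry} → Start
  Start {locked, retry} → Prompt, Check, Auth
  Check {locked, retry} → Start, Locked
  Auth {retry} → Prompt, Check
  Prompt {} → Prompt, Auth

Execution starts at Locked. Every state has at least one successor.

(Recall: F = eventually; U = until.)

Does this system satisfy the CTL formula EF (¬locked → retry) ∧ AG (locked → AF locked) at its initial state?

Satisfied

States satisfying ¬locked → retry: {Locked, Start, Check, Auth}.
States satisfying EF (¬locked → retry): {Locked, Start, Check, Auth, Prompt}.
States satisfying locked → AF locked: {Locked, Start, Check, Auth, Prompt}.
States satisfying AG (locked → AF locked): {Locked, Start, Check, Auth, Prompt}.
States satisfying EF (¬locked → retry) ∧ AG (locked → AF locked): {Locked, Start, Check, Auth, Prompt}.
Locked ∈ Sat(EF (¬locked → retry) ∧ AG (locked → AF locked)).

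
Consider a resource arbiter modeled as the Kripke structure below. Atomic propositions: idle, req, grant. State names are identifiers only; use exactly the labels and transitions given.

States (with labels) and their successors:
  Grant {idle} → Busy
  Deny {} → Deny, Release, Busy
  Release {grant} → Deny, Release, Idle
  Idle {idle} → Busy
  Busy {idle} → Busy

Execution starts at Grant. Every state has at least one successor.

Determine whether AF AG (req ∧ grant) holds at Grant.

Does not hold

States satisfying AG (req ∧ grant): ∅.
States satisfying AF AG (req ∧ grant): ∅.
There is a path from Grant along which AG (req ∧ grant) never holds.
Grant ∉ Sat(AF AG (req ∧ grant)).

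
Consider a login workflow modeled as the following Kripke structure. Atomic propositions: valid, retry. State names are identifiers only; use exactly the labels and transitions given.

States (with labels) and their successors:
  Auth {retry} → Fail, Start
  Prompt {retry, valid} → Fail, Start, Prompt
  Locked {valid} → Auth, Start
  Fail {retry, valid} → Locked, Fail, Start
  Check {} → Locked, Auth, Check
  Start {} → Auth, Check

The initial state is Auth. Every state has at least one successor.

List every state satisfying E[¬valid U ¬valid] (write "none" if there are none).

{Auth, Check, Start}

States satisfying ¬valid: {Auth, Check, Start}.
States satisfying E[¬valid U ¬valid]: {Auth, Check, Start}.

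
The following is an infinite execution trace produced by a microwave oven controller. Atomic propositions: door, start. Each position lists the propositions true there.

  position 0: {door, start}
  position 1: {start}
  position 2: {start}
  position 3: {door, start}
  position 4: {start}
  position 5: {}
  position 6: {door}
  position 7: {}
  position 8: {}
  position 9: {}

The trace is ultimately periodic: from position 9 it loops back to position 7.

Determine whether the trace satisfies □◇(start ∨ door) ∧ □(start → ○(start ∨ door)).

No

◇(start ∨ door) must hold at every position from 0 onward. It fails at position 7, so □◇(start ∨ door) is false.
start → ○(start ∨ door) must hold at every position from 0 onward. It fails at position 4, so □(start → ○(start ∨ door)) is false.
Positions where start holds: 0, 1, 2, 3, 4.
Check ○(start ∨ door) at each: 0→ok, 1→ok, 2→ok, 3→ok, 4→fails.
At position 0: □◇(start ∨ door) is false; □(start → ○(start ∨ door)) is false; so □◇(start ∨ door) ∧ □(start → ○(start ∨ door)) is false.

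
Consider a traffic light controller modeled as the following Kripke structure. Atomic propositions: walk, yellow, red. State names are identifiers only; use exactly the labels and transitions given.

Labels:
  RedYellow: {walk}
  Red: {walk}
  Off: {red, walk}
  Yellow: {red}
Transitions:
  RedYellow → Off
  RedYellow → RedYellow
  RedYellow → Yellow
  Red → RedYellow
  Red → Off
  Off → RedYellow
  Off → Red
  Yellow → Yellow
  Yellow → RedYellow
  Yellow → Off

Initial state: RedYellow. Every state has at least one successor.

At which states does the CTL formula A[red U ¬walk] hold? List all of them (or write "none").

States satisfying red: {Off, Yellow}.
States satisfying ¬walk: {Yellow}.
States satisfying A[red U ¬walk]: {Yellow}.

{Yellow}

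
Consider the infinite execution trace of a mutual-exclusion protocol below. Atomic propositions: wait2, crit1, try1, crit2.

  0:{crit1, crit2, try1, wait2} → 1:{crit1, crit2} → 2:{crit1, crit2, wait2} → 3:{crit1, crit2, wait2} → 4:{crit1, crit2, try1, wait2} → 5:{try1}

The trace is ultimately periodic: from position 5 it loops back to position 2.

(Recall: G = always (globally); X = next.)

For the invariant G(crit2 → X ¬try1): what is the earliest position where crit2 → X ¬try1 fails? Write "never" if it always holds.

Check crit2 → X ¬try1 at each position in order: 0 ✓, 1 ✓, 2 ✓.
At position 3 the labels are {crit1, crit2, wait2} and the next position 4 has {crit1, crit2, try1, wait2}, so crit2 → X ¬try1 is false there. This is the first violation.

3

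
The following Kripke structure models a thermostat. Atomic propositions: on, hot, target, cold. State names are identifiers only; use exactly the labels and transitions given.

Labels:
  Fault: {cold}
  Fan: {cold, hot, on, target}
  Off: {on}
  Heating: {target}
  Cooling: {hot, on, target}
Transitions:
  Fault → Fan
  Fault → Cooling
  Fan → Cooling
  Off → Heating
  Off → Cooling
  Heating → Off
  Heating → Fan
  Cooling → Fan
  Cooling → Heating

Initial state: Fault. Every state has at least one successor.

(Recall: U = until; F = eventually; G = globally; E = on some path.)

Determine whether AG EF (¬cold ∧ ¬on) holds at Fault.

Holds

States satisfying EF (¬cold ∧ ¬on): {Fault, Fan, Off, Heating, Cooling}.
States satisfying AG EF (¬cold ∧ ¬on): {Fault, Fan, Off, Heating, Cooling}.
Every state reachable from Fault satisfies EF (¬cold ∧ ¬on).
Fault ∈ Sat(AG EF (¬cold ∧ ¬on)).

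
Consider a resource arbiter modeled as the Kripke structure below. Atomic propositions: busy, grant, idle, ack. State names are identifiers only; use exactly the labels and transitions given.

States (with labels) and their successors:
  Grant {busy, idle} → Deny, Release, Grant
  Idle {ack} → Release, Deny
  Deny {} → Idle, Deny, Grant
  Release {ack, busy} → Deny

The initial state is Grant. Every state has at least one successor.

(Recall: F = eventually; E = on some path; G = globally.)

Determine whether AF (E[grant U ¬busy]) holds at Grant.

No

States satisfying E[grant U ¬busy]: {Idle, Deny}.
States satisfying AF (E[grant U ¬busy]): {Idle, Deny, Release}.
There is a path from Grant along which E[grant U ¬busy] never holds.
Grant ∉ Sat(AF (E[grant U ¬busy])).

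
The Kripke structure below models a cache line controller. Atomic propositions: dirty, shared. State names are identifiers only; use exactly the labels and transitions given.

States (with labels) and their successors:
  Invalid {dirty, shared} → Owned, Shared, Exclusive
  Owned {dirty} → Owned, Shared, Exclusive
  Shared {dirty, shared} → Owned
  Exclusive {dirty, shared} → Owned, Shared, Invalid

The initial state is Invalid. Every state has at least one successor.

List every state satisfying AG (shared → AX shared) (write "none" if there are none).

States satisfying shared → AX shared: {Owned}.
States satisfying AG (shared → AX shared): ∅.

none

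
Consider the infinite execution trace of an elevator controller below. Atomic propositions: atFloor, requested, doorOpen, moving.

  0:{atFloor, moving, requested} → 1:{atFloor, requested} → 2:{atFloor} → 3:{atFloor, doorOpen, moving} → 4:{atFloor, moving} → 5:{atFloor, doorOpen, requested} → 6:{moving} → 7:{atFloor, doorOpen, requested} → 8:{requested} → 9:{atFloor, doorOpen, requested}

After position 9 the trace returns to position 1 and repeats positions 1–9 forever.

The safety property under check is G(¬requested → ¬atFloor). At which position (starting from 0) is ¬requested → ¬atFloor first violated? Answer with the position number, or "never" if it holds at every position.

Check ¬requested → ¬atFloor at each position in order: 0 ✓, 1 ✓.
At position 2 the labels are {atFloor}, so ¬requested → ¬atFloor is false there. This is the first violation.

2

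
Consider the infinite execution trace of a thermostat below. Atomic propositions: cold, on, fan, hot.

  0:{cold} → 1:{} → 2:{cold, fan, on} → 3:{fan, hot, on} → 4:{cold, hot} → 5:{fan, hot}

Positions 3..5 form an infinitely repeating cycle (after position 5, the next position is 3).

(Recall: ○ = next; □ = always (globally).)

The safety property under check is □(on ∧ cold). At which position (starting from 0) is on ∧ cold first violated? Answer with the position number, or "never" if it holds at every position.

At position 0 the labels are {cold}, so on ∧ cold is false there. This is the first violation.

0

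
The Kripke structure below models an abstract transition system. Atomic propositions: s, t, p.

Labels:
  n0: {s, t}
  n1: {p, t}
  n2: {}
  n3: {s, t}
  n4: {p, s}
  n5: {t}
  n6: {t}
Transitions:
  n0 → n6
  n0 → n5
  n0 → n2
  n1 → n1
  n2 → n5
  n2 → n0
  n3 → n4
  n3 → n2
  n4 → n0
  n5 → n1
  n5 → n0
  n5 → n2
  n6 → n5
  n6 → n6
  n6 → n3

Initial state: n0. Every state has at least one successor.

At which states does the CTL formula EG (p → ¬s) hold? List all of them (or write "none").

States satisfying p → ¬s: {n0, n1, n2, n3, n5, n6}.
States satisfying EG (p → ¬s): {n0, n1, n2, n3, n5, n6}.

{n0, n1, n2, n3, n5, n6}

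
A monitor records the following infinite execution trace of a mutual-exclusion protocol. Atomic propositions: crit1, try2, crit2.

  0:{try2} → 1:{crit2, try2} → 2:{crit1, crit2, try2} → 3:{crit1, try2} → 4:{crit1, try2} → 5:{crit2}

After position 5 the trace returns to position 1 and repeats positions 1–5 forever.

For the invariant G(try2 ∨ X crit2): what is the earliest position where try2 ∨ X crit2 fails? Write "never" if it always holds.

try2 ∨ X crit2 holds at every position 0..5, and those are all the positions the trace ever visits, so the invariant G(try2 ∨ X crit2) is never violated.

never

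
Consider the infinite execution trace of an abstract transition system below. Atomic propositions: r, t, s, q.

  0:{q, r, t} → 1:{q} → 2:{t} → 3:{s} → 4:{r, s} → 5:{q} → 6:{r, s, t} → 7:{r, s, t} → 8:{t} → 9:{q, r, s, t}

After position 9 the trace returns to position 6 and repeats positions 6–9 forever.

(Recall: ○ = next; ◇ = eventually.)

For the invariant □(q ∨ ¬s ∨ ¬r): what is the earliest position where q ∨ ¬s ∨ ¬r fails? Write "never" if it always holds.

4

Check q ∨ ¬s ∨ ¬r at each position in order: 0 ✓, 1 ✓, 2 ✓, 3 ✓.
At position 4 the labels are {r, s}, so q ∨ ¬s ∨ ¬r is false there. This is the first violation.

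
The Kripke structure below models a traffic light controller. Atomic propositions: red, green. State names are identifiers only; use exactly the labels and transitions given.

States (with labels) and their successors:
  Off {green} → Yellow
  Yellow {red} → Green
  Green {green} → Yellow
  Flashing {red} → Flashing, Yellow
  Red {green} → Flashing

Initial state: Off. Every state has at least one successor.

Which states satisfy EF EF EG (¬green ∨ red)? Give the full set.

States satisfying EF EG (¬green ∨ red): {Flashing, Red}.
States satisfying EF EF EG (¬green ∨ red): {Flashing, Red}.

{Flashing, Red}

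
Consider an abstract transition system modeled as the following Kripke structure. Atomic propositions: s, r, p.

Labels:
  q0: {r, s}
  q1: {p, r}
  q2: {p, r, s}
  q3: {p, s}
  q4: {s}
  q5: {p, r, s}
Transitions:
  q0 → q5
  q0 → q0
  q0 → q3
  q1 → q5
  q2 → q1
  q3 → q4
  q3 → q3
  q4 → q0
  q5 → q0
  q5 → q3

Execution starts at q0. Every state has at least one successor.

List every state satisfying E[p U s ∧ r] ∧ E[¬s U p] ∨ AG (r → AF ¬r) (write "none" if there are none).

States satisfying p: {q1, q2, q3, q5}.
States satisfying s ∧ r: {q0, q2, q5}.
States satisfying E[p U s ∧ r]: {q0, q1, q2, q5}.
States satisfying ¬s: {q1}.
States satisfying E[¬s U p]: {q1, q2, q3, q5}.
States satisfying E[p U s ∧ r] ∧ E[¬s U p]: {q1, q2, q5}.
States satisfying r → AF ¬r: {q3, q4}.
States satisfying AG (r → AF ¬r): ∅.
States satisfying E[p U s ∧ r] ∧ E[¬s U p] ∨ AG (r → AF ¬r): {q1, q2, q5}.

{q1, q2, q5}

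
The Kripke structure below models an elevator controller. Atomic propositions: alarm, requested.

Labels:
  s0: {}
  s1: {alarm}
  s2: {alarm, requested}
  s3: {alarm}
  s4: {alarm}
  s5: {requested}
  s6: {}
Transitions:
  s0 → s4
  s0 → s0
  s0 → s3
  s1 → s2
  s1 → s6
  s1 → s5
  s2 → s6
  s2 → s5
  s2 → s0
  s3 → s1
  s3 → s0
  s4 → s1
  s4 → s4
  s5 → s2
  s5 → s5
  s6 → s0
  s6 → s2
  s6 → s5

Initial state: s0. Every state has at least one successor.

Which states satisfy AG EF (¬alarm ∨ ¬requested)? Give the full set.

{s0, s1, s2, s3, s4, s5, s6}

States satisfying EF (¬alarm ∨ ¬requested): {s0, s1, s2, s3, s4, s5, s6}.
States satisfying AG EF (¬alarm ∨ ¬requested): {s0, s1, s2, s3, s4, s5, s6}.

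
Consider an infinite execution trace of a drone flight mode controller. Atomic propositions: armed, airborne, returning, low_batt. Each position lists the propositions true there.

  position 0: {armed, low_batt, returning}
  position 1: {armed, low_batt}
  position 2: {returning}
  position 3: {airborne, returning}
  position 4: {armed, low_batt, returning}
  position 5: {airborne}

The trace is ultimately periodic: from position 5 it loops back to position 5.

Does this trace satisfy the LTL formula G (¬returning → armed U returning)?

Violated

¬returning → armed U returning must hold at every position from 0 onward. It fails at position 5, so G (¬returning → armed U returning) is false.
Positions where ¬returning holds: 1, 5.
Check armed U returning at each: 1→ok, 5→fails.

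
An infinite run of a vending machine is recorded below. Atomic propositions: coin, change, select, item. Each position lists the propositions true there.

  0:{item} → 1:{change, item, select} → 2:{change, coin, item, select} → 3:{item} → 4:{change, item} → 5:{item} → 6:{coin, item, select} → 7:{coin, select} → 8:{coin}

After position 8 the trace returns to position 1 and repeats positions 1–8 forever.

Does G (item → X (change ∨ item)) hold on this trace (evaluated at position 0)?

No

item → X (change ∨ item) must hold at every position from 0 onward. It fails at position 6, so G (item → X (change ∨ item)) is false.
Positions where item holds: 0, 1, 2, 3, 4, 5, 6.
Check X (change ∨ item) at each: 0→ok, 1→ok, 2→ok, 3→ok, 4→ok, 5→ok, 6→fails.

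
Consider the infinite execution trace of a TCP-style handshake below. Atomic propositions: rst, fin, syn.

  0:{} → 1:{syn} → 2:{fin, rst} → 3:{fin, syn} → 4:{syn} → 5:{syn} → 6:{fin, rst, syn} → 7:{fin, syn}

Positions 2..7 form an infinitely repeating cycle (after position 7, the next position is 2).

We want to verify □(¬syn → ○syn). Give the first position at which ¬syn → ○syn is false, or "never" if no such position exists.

never

¬syn → ○syn holds at every position 0..7, and those are all the positions the trace ever visits, so the invariant □(¬syn → ○syn) is never violated.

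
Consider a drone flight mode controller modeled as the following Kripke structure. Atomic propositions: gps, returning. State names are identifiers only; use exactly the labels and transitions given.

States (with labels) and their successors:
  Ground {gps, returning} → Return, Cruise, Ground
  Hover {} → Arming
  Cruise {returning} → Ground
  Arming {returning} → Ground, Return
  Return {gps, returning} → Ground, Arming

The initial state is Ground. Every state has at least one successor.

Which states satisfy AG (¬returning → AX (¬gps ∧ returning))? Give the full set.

{Ground, Hover, Cruise, Arming, Return}

States satisfying ¬returning → AX (¬gps ∧ returning): {Ground, Hover, Cruise, Arming, Return}.
States satisfying AG (¬returning → AX (¬gps ∧ returning)): {Ground, Hover, Cruise, Arming, Return}.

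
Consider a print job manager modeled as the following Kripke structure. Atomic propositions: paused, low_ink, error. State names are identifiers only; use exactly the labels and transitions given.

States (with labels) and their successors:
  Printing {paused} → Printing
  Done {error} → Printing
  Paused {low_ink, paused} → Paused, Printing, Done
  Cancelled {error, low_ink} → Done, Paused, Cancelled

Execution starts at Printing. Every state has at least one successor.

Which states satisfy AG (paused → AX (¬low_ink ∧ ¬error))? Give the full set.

States satisfying paused → AX (¬low_ink ∧ ¬error): {Printing, Done, Cancelled}.
States satisfying AG (paused → AX (¬low_ink ∧ ¬error)): {Printing, Done}.

{Printing, Done}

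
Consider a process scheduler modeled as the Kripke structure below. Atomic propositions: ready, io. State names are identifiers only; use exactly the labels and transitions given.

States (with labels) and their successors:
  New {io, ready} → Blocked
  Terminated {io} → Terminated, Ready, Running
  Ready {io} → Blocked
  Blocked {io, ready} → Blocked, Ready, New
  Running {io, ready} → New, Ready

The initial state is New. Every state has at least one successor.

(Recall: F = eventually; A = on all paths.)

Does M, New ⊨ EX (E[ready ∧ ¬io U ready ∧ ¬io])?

Violated

States satisfying E[ready ∧ ¬io U ready ∧ ¬io]: ∅.
States satisfying EX (E[ready ∧ ¬io U ready ∧ ¬io]): ∅.
No suitable path/successor from New witnesses the formula.
New ∉ Sat(EX (E[ready ∧ ¬io U ready ∧ ¬io])).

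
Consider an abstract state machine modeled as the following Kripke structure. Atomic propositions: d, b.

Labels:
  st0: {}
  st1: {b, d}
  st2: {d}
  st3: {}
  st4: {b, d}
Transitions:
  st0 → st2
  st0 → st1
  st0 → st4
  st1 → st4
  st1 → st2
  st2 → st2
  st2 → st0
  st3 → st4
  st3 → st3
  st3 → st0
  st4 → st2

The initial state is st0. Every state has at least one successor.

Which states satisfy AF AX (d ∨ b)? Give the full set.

States satisfying AX (d ∨ b): {st0, st1, st4}.
States satisfying AF AX (d ∨ b): {st0, st1, st4}.

{st0, st1, st4}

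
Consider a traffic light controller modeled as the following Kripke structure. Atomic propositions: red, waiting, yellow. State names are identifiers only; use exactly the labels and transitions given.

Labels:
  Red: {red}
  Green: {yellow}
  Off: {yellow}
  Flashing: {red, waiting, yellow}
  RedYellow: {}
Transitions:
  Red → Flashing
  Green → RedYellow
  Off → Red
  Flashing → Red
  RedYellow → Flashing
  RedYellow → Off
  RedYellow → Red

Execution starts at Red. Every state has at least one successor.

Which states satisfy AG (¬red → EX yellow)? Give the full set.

{Red, Flashing}

States satisfying ¬red → EX yellow: {Red, Flashing, RedYellow}.
States satisfying AG (¬red → EX yellow): {Red, Flashing}.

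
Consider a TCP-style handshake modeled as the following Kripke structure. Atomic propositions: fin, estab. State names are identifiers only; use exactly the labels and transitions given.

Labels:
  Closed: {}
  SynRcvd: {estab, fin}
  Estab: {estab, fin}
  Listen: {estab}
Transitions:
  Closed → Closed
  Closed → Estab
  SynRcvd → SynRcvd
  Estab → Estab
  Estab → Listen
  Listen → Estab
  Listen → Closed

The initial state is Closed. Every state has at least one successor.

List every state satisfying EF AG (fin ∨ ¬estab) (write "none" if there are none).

{SynRcvd}

States satisfying AG (fin ∨ ¬estab): {SynRcvd}.
States satisfying EF AG (fin ∨ ¬estab): {SynRcvd}.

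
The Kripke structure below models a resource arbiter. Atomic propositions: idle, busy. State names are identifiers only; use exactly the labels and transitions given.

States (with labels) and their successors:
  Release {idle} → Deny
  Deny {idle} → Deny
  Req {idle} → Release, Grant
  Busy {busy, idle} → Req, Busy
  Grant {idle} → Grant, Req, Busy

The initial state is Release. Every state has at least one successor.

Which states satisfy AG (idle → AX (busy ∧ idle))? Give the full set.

States satisfying idle → AX (busy ∧ idle): ∅.
States satisfying AG (idle → AX (busy ∧ idle)): ∅.

none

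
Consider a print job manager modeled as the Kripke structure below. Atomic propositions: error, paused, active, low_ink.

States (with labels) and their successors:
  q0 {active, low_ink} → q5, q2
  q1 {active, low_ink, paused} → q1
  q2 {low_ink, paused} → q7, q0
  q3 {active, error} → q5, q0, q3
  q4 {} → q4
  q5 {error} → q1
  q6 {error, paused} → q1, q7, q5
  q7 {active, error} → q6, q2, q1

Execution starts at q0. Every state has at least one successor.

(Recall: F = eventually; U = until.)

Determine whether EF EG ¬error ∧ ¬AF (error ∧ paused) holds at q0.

Yes

States satisfying EG ¬error: {q0, q1, q2, q4}.
States satisfying EF EG ¬error: {q0, q1, q2, q3, q4, q5, q6, q7}.
States satisfying error ∧ paused: {q6}.
States satisfying AF (error ∧ paused): {q6}.
States satisfying ¬AF (error ∧ paused): {q0, q1, q2, q3, q4, q5, q7}.
States satisfying EF EG ¬error ∧ ¬AF (error ∧ paused): {q0, q1, q2, q3, q4, q5, q7}.
q0 ∈ Sat(EF EG ¬error ∧ ¬AF (error ∧ paused)).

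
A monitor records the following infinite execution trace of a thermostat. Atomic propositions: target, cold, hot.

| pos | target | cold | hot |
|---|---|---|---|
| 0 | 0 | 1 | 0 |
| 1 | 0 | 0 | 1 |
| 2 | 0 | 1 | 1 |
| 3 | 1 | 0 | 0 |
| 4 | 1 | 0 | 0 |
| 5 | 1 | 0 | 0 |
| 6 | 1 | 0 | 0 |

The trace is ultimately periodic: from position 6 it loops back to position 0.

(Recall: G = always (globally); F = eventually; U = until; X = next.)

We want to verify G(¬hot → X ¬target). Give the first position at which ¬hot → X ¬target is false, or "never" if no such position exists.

3

Check ¬hot → X ¬target at each position in order: 0 ✓, 1 ✓, 2 ✓.
At position 3 the labels are {target} and the next position 4 has {target}, so ¬hot → X ¬target is false there. This is the first violation.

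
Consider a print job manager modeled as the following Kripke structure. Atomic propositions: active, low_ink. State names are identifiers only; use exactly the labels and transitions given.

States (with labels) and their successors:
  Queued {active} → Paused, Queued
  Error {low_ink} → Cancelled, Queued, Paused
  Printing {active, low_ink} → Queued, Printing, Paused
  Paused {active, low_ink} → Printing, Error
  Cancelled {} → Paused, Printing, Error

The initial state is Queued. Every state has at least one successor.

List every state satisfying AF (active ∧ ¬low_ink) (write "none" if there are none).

{Queued}

States satisfying active ∧ ¬low_ink: {Queued}.
States satisfying AF (active ∧ ¬low_ink): {Queued}.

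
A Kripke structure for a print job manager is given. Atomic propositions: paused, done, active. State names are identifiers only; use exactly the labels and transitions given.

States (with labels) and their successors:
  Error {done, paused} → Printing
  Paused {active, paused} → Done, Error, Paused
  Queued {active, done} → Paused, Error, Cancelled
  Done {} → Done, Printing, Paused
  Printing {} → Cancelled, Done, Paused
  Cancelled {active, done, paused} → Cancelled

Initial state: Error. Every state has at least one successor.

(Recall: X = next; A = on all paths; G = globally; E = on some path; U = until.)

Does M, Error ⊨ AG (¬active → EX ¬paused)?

States satisfying ¬active → EX ¬paused: {Error, Paused, Queued, Done, Printing, Cancelled}.
States satisfying AG (¬active → EX ¬paused): {Error, Paused, Queued, Done, Printing, Cancelled}.
Every state reachable from Error satisfies ¬active → EX ¬paused.
Error ∈ Sat(AG (¬active → EX ¬paused)).

Holds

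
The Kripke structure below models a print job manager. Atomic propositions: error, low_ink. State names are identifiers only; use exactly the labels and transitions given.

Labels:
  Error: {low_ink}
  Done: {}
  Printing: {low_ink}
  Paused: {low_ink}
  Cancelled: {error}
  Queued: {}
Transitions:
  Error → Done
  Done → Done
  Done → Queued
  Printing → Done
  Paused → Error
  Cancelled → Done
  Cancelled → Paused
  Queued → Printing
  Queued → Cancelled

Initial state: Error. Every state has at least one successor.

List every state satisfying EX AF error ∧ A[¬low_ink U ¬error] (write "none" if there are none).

{Queued}

States satisfying AF error: {Cancelled}.
States satisfying EX AF error: {Queued}.
States satisfying ¬low_ink: {Done, Cancelled, Queued}.
States satisfying ¬error: {Error, Done, Printing, Paused, Queued}.
States satisfying A[¬low_ink U ¬error]: {Error, Done, Printing, Paused, Cancelled, Queued}.
States satisfying EX AF error ∧ A[¬low_ink U ¬error]: {Queued}.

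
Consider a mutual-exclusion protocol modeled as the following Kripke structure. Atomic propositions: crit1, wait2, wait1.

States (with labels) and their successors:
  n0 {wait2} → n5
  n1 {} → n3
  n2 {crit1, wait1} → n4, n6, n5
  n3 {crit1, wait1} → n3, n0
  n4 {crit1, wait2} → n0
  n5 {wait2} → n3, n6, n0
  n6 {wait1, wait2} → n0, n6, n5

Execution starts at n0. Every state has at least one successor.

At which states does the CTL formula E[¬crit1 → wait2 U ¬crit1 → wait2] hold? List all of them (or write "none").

{n0, n2, n3, n4, n5, n6}

States satisfying ¬crit1 → wait2: {n0, n2, n3, n4, n5, n6}.
States satisfying E[¬crit1 → wait2 U ¬crit1 → wait2]: {n0, n2, n3, n4, n5, n6}.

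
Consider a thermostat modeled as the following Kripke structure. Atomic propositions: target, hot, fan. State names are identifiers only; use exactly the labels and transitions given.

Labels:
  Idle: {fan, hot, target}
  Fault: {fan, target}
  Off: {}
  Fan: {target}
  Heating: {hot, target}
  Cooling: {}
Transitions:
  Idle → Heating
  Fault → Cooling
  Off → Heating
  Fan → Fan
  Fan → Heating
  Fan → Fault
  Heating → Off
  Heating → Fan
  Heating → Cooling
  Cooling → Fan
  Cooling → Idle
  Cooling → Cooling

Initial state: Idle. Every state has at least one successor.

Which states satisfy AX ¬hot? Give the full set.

States satisfying ¬hot: {Fault, Off, Fan, Cooling}.
States satisfying AX ¬hot: {Fault, Heating}.

{Fault, Heating}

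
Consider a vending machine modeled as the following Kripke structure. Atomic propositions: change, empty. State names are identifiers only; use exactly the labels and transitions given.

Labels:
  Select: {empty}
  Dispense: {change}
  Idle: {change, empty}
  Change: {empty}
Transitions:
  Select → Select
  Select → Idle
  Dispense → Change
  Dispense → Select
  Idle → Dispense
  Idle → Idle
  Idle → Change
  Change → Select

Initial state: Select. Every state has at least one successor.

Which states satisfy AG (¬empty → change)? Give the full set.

{Select, Dispense, Idle, Change}

States satisfying ¬empty → change: {Select, Dispense, Idle, Change}.
States satisfying AG (¬empty → change): {Select, Dispense, Idle, Change}.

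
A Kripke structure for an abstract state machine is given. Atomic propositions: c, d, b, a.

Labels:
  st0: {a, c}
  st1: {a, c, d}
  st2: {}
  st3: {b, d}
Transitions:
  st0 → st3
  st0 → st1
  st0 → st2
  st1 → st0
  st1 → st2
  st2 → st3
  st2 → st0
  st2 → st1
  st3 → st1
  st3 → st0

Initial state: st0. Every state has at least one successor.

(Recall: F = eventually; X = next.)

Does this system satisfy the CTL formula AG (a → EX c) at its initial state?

Yes

States satisfying a → EX c: {st0, st1, st2, st3}.
States satisfying AG (a → EX c): {st0, st1, st2, st3}.
Every state reachable from st0 satisfies a → EX c.
st0 ∈ Sat(AG (a → EX c)).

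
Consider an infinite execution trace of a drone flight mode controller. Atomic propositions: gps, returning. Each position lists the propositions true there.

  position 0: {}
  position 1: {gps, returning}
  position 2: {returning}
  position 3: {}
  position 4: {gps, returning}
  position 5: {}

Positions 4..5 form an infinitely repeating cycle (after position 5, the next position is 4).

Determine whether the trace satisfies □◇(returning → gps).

Holds

◇(returning → gps) holds at every position 0..5, and those are all positions ever visited, so □◇(returning → gps) holds.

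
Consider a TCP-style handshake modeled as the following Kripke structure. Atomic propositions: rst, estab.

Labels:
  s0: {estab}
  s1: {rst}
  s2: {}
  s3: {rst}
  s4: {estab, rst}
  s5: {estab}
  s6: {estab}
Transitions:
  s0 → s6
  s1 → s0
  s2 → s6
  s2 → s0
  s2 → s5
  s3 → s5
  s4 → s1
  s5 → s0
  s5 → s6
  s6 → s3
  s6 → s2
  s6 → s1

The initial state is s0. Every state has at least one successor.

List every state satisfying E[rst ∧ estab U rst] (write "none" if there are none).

States satisfying rst ∧ estab: {s4}.
States satisfying rst: {s1, s3, s4}.
States satisfying E[rst ∧ estab U rst]: {s1, s3, s4}.

{s1, s3, s4}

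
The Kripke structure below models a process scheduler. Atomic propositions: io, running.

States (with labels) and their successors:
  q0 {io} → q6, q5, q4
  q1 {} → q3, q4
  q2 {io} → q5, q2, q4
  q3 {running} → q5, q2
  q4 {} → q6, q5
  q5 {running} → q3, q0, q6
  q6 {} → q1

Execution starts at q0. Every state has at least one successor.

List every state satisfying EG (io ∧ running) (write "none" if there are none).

none

States satisfying io ∧ running: ∅.
States satisfying EG (io ∧ running): ∅.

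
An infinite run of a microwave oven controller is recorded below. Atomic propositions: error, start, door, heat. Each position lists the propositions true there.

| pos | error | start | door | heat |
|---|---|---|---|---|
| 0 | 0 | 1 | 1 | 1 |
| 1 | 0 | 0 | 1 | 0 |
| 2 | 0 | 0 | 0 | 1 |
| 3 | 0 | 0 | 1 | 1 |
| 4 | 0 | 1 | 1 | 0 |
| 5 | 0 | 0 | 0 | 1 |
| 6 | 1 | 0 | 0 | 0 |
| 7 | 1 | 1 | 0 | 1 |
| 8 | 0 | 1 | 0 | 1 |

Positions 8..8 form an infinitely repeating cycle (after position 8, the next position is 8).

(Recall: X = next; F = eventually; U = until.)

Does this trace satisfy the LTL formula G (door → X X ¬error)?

No

door → X X ¬error must hold at every position from 0 onward. It fails at position 4, so G (door → X X ¬error) is false.
Positions where door holds: 0, 1, 3, 4.
Check X X ¬error at each: 0→ok, 1→ok, 3→ok, 4→fails.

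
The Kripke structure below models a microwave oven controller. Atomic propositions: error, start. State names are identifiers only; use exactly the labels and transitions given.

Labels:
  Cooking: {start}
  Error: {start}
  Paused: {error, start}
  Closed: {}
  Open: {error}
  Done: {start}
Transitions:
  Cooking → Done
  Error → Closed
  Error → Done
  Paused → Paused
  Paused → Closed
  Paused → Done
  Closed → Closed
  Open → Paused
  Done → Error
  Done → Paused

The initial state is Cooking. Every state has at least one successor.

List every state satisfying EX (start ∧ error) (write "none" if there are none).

{Paused, Open, Done}

States satisfying start ∧ error: {Paused}.
States satisfying EX (start ∧ error): {Paused, Open, Done}.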